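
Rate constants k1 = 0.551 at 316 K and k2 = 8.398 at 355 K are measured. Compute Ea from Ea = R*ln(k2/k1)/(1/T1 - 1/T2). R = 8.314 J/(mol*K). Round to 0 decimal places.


Ea = R * ln(k2/k1) / (1/T1 - 1/T2)
ln(k2/k1) = ln(8.398/0.551) = 2.7240141
1/T1 - 1/T2 = 1/316 - 1/355 = 0.000347655554
Ea = 8.314 * 2.7240141 / 0.000347655554
Ea = 65143 J/mol


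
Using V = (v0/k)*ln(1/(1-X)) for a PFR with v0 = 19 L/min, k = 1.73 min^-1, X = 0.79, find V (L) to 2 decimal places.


V = (v0/k) * ln(1/(1-X))
V = (19/1.73) * ln(1/(1-0.79))
V = 10.982659 * ln(4.761905)
V = 10.982659 * 1.560648
V = 17.14 L


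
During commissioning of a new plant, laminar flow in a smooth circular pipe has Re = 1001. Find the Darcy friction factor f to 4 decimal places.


f = 64 / Re
f = 64 / 1001
f = 0.0639


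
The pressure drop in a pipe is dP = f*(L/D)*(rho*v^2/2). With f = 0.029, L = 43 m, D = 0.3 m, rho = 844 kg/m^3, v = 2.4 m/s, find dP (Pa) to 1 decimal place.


dP = f * (L/D) * (rho*v^2/2)
dP = 0.029 * (43/0.3) * (844*2.4^2/2)
L/D = 143.33333333
rho*v^2/2 = 844*5.76/2 = 2430.72
dP = 0.029 * 143.33333333 * 2430.72
dP = 10103.7 Pa


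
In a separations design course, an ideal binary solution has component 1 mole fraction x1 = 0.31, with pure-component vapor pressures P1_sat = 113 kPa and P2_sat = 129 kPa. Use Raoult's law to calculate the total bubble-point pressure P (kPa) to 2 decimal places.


P = x1*P1_sat + x2*P2_sat
x2 = 1 - x1 = 1 - 0.31 = 0.69
P = 0.31*113 + 0.69*129
P = 35.03 + 89.01
P = 124.04 kPa


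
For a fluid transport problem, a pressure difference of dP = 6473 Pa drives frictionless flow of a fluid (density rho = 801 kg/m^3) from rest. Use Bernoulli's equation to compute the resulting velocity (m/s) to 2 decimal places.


v = sqrt(2*dP/rho)
v = sqrt(2*6473/801)
v = sqrt(16.162297)
v = 4.02 m/s


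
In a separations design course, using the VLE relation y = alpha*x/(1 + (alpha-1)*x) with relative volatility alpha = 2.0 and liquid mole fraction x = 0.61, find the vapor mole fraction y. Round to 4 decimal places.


y = alpha*x / (1 + (alpha-1)*x)
y = 2.0*0.61 / (1 + (2.0-1)*0.61)
y = 1.22 / (1 + 0.61)
y = 1.22 / 1.61
y = 0.7578


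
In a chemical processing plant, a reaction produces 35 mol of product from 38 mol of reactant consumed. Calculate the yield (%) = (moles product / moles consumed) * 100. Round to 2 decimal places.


Yield = (moles product / moles consumed) * 100%
Yield = (35 / 38) * 100
Yield = 0.9211 * 100
Yield = 92.11%


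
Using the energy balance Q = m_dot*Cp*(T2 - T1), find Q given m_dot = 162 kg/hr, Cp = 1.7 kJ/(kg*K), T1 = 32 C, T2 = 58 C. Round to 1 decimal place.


Q = m_dot * Cp * (T2 - T1)
Q = 162 * 1.7 * (58 - 32)
Q = 162 * 1.7 * 26
Q = 7160.4 kJ/hr


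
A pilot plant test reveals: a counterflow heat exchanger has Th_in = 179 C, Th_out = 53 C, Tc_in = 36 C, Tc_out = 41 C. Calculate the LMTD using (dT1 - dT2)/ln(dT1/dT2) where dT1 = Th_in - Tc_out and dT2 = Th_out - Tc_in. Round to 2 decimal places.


dT1 = Th_in - Tc_out = 179 - 41 = 138
dT2 = Th_out - Tc_in = 53 - 36 = 17
LMTD = (dT1 - dT2) / ln(dT1/dT2)
LMTD = (138 - 17) / ln(138/17)
LMTD = 57.78 K


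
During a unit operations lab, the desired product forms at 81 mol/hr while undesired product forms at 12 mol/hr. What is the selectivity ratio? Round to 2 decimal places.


S = desired product rate / undesired product rate
S = 81 / 12
S = 6.75


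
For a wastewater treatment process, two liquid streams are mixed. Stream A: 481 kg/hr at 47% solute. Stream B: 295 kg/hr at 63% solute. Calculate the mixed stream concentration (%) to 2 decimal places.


Mass balance on solute: F1*x1 + F2*x2 = F3*x3
F3 = F1 + F2 = 481 + 295 = 776 kg/hr
x3 = (F1*x1 + F2*x2)/F3
x3 = (481*0.47 + 295*0.63) / 776
x3 = 53.08%


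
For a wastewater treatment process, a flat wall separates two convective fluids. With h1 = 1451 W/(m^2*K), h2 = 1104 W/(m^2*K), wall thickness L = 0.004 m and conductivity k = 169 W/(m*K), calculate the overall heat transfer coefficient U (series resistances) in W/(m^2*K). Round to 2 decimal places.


1/U = 1/h1 + L/k + 1/h2
1/U = 1/1451 + 0.004/169 + 1/1104
1/U = 0.0006891799 + 2.36686e-05 + 0.0009057971
1/U = 0.0016186456
U = 617.80 W/(m^2*K)


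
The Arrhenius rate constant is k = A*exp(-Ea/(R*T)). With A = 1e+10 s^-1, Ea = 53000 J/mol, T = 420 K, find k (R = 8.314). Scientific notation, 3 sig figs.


k = A * exp(-Ea/(R*T))
k = 1e+10 * exp(-53000 / (8.314 * 420))
k = 1e+10 * exp(-15.17807)
k = 2.56e+03


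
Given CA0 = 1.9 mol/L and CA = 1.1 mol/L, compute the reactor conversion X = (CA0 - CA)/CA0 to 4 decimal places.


X = (CA0 - CA) / CA0
X = (1.9 - 1.1) / 1.9
X = 0.8 / 1.9
X = 0.4211


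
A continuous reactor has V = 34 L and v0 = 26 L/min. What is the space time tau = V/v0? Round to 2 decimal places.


tau = V / v0
tau = 34 / 26
tau = 1.31 min


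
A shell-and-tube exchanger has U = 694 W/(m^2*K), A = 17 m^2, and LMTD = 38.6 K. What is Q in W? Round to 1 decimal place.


Q = U * A * LMTD
Q = 694 * 17 * 38.6
Q = 455402.8 W


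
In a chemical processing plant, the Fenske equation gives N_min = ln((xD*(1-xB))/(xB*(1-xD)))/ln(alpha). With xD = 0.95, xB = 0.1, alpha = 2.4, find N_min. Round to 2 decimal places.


N_min = ln((xD*(1-xB))/(xB*(1-xD))) / ln(alpha)
Numerator inside ln: 0.855 / 0.005 = 171.0
ln(171.0) = 5.141664
ln(alpha) = ln(2.4) = 0.875469
N_min = 5.141664 / 0.875469 = 5.87


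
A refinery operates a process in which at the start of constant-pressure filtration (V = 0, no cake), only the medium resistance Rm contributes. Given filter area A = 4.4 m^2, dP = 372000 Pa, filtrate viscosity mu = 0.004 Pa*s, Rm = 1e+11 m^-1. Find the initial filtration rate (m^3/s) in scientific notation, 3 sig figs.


rate = A * dP / (mu * Rm)
rate = 4.4 * 372000 / (0.004 * 1e+11)
rate = 1636800.0 / 4.000e+08
rate = 4.09e-03 m^3/s


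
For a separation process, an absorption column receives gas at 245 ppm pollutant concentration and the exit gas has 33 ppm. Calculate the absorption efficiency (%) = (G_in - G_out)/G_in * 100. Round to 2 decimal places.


Efficiency = (G_in - G_out) / G_in * 100%
Efficiency = (245 - 33) / 245 * 100
Efficiency = 212 / 245 * 100
Efficiency = 86.53%


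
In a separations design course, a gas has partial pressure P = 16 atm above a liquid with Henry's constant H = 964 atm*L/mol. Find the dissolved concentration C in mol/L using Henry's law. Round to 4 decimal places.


C = P / H
C = 16 / 964
C = 0.0166 mol/L


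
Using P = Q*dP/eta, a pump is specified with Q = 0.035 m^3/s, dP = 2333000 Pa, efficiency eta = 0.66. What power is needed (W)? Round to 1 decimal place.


P = Q * dP / eta
P = 0.035 * 2333000 / 0.66
P = 81655.0 / 0.66
P = 123719.7 W


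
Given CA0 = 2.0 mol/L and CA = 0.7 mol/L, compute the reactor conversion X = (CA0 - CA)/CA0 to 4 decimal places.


X = (CA0 - CA) / CA0
X = (2.0 - 0.7) / 2.0
X = 1.3 / 2.0
X = 0.6500


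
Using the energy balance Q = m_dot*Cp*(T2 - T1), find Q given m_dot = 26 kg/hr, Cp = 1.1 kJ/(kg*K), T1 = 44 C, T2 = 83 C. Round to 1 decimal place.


Q = m_dot * Cp * (T2 - T1)
Q = 26 * 1.1 * (83 - 44)
Q = 26 * 1.1 * 39
Q = 1115.4 kJ/hr


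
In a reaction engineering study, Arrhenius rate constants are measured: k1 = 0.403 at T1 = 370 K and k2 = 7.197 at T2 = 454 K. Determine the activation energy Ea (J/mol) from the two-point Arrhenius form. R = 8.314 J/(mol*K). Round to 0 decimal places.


Ea = R * ln(k2/k1) / (1/T1 - 1/T2)
ln(k2/k1) = ln(7.197/0.403) = 2.882483
1/T1 - 1/T2 = 1/370 - 1/454 = 0.000500059531
Ea = 8.314 * 2.882483 / 0.000500059531
Ea = 47924 J/mol


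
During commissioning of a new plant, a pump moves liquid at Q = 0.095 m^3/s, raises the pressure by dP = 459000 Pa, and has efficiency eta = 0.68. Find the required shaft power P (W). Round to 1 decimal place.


P = Q * dP / eta
P = 0.095 * 459000 / 0.68
P = 43605.0 / 0.68
P = 64125.0 W


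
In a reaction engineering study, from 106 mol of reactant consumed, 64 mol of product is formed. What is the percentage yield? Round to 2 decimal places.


Yield = (moles product / moles consumed) * 100%
Yield = (64 / 106) * 100
Yield = 0.6038 * 100
Yield = 60.38%


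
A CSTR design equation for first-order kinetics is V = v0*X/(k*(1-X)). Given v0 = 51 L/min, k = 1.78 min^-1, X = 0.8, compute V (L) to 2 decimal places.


V = v0 * X / (k * (1 - X))
V = 51 * 0.8 / (1.78 * (1 - 0.8))
V = 40.8 / (1.78 * 0.2)
V = 40.8 / 0.356
V = 114.61 L


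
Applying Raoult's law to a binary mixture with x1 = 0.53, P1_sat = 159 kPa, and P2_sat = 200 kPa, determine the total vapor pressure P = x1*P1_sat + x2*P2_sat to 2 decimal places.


P = x1*P1_sat + x2*P2_sat
x2 = 1 - x1 = 1 - 0.53 = 0.47
P = 0.53*159 + 0.47*200
P = 84.27 + 94.0
P = 178.27 kPa


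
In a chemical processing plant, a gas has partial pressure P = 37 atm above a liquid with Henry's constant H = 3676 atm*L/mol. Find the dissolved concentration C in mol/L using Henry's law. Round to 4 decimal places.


C = P / H
C = 37 / 3676
C = 0.0101 mol/L


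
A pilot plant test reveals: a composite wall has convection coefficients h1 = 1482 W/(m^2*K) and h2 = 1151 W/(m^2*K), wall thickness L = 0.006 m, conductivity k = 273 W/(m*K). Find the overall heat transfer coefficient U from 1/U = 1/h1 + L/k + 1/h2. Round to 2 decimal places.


1/U = 1/h1 + L/k + 1/h2
1/U = 1/1482 + 0.006/273 + 1/1151
1/U = 0.0006747638 + 2.1978e-05 + 0.0008688097
1/U = 0.0015655515
U = 638.75 W/(m^2*K)


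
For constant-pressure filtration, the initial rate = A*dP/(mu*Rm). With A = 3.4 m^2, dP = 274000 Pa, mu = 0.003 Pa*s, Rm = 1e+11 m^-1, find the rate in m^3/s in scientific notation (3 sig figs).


rate = A * dP / (mu * Rm)
rate = 3.4 * 274000 / (0.003 * 1e+11)
rate = 931600.0 / 3.000e+08
rate = 3.11e-03 m^3/s


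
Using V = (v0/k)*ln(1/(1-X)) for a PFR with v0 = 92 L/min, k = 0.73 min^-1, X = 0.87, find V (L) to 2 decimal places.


V = (v0/k) * ln(1/(1-X))
V = (92/0.73) * ln(1/(1-0.87))
V = 126.027397 * ln(7.692308)
V = 126.027397 * 2.040221
V = 257.12 L


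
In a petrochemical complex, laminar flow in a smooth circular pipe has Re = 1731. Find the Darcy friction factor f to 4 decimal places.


f = 64 / Re
f = 64 / 1731
f = 0.0370


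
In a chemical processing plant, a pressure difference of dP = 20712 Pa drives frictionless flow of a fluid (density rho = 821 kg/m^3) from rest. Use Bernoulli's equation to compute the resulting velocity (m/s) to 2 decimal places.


v = sqrt(2*dP/rho)
v = sqrt(2*20712/821)
v = sqrt(50.455542)
v = 7.10 m/s


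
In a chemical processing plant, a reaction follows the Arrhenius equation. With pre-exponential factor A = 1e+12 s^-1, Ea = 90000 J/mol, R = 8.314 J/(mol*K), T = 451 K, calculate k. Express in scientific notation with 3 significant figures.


k = A * exp(-Ea/(R*T))
k = 1e+12 * exp(-90000 / (8.314 * 451))
k = 1e+12 * exp(-24.002471)
k = 3.77e+01


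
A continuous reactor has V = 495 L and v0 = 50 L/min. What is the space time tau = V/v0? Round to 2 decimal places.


tau = V / v0
tau = 495 / 50
tau = 9.90 min


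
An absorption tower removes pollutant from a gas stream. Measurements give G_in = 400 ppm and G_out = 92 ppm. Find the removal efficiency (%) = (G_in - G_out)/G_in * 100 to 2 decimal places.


Efficiency = (G_in - G_out) / G_in * 100%
Efficiency = (400 - 92) / 400 * 100
Efficiency = 308 / 400 * 100
Efficiency = 77.00%


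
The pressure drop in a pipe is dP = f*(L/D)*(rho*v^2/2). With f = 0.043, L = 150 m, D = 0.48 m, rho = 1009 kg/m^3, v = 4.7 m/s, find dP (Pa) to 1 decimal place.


dP = f * (L/D) * (rho*v^2/2)
dP = 0.043 * (150/0.48) * (1009*4.7^2/2)
L/D = 312.5
rho*v^2/2 = 1009*22.09/2 = 11144.405
dP = 0.043 * 312.5 * 11144.405
dP = 149752.9 Pa


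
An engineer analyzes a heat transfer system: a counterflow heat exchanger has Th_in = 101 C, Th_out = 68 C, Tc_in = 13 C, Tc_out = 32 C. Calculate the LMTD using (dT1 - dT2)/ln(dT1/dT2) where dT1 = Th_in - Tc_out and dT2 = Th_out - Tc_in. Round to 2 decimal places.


dT1 = Th_in - Tc_out = 101 - 32 = 69
dT2 = Th_out - Tc_in = 68 - 13 = 55
LMTD = (dT1 - dT2) / ln(dT1/dT2)
LMTD = (69 - 55) / ln(69/55)
LMTD = 61.74 K


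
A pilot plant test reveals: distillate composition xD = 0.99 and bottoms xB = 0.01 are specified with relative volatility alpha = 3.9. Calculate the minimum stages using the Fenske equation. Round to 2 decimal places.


N_min = ln((xD*(1-xB))/(xB*(1-xD))) / ln(alpha)
Numerator inside ln: 0.9801 / 0.0001 = 9801.0
ln(9801.0) = 9.19024
ln(alpha) = ln(3.9) = 1.360977
N_min = 9.19024 / 1.360977 = 6.75


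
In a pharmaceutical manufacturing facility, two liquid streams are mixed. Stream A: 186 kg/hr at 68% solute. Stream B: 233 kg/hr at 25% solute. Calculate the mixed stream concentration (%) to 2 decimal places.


Mass balance on solute: F1*x1 + F2*x2 = F3*x3
F3 = F1 + F2 = 186 + 233 = 419 kg/hr
x3 = (F1*x1 + F2*x2)/F3
x3 = (186*0.68 + 233*0.25) / 419
x3 = 44.09%


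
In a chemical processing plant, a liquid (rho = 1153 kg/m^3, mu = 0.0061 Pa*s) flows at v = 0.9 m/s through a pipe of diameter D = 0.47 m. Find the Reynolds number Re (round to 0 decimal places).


Re = rho * v * D / mu
Re = 1153 * 0.9 * 0.47 / 0.0061
Re = 487.719 / 0.0061
Re = 79954


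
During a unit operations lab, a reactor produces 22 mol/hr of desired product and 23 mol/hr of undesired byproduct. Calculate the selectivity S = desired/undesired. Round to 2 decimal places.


S = desired product rate / undesired product rate
S = 22 / 23
S = 0.96


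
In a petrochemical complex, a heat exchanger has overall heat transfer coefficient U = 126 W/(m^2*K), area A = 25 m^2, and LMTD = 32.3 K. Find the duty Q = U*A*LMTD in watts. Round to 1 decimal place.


Q = U * A * LMTD
Q = 126 * 25 * 32.3
Q = 101745.0 W


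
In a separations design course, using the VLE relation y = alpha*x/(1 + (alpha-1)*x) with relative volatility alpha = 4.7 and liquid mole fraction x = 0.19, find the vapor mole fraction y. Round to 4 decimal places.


y = alpha*x / (1 + (alpha-1)*x)
y = 4.7*0.19 / (1 + (4.7-1)*0.19)
y = 0.893 / (1 + 0.703)
y = 0.893 / 1.703
y = 0.5244


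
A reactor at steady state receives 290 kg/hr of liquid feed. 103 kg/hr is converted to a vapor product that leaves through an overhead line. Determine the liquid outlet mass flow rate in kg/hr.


Steady-state mass balance on the main outlet: F_out = F_in - F_removed
F_out = 290 - 103
F_out = 187 kg/hr


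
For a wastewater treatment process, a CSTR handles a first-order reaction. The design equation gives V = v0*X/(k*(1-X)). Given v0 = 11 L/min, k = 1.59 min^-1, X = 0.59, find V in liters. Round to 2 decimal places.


V = v0 * X / (k * (1 - X))
V = 11 * 0.59 / (1.59 * (1 - 0.59))
V = 6.49 / (1.59 * 0.41)
V = 6.49 / 0.6519
V = 9.96 L


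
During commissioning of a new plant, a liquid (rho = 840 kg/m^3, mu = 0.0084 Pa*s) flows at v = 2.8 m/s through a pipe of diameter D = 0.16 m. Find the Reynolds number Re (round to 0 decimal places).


Re = rho * v * D / mu
Re = 840 * 2.8 * 0.16 / 0.0084
Re = 376.32 / 0.0084
Re = 44800


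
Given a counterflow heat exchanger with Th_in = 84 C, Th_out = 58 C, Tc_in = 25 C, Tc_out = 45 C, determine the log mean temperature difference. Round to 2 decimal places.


dT1 = Th_in - Tc_out = 84 - 45 = 39
dT2 = Th_out - Tc_in = 58 - 25 = 33
LMTD = (dT1 - dT2) / ln(dT1/dT2)
LMTD = (39 - 33) / ln(39/33)
LMTD = 35.92 K


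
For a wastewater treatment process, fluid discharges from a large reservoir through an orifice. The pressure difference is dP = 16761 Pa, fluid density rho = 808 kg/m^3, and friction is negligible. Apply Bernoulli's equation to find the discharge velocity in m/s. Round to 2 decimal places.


v = sqrt(2*dP/rho)
v = sqrt(2*16761/808)
v = sqrt(41.487624)
v = 6.44 m/s


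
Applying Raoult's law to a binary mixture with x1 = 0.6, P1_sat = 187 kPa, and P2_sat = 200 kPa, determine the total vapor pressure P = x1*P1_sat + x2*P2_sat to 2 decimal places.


P = x1*P1_sat + x2*P2_sat
x2 = 1 - x1 = 1 - 0.6 = 0.4
P = 0.6*187 + 0.4*200
P = 112.2 + 80.0
P = 192.20 kPa


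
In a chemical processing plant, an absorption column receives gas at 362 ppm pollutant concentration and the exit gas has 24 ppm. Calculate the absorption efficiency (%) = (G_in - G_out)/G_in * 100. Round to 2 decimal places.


Efficiency = (G_in - G_out) / G_in * 100%
Efficiency = (362 - 24) / 362 * 100
Efficiency = 338 / 362 * 100
Efficiency = 93.37%


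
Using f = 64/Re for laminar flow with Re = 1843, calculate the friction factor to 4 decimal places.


f = 64 / Re
f = 64 / 1843
f = 0.0347


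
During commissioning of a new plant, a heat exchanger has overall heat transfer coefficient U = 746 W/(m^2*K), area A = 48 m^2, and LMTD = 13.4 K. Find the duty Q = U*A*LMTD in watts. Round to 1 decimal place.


Q = U * A * LMTD
Q = 746 * 48 * 13.4
Q = 479827.2 W


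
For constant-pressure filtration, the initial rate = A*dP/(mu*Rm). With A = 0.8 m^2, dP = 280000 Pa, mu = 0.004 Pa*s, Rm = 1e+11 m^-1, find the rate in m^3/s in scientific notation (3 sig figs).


rate = A * dP / (mu * Rm)
rate = 0.8 * 280000 / (0.004 * 1e+11)
rate = 224000.0 / 4.000e+08
rate = 5.60e-04 m^3/s


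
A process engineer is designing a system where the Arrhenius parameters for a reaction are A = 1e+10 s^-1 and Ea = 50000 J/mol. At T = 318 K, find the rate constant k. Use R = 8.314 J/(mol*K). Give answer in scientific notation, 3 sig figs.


k = A * exp(-Ea/(R*T))
k = 1e+10 * exp(-50000 / (8.314 * 318))
k = 1e+10 * exp(-18.9118)
k = 6.12e+01


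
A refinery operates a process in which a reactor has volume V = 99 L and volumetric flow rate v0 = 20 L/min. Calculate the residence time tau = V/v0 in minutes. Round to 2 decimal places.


tau = V / v0
tau = 99 / 20
tau = 4.95 min


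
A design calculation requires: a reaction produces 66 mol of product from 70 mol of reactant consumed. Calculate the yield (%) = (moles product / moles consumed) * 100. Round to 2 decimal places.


Yield = (moles product / moles consumed) * 100%
Yield = (66 / 70) * 100
Yield = 0.9429 * 100
Yield = 94.29%


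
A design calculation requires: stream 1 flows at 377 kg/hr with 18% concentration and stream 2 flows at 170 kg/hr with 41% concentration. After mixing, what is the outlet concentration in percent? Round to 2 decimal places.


Mass balance on solute: F1*x1 + F2*x2 = F3*x3
F3 = F1 + F2 = 377 + 170 = 547 kg/hr
x3 = (F1*x1 + F2*x2)/F3
x3 = (377*0.18 + 170*0.41) / 547
x3 = 25.15%


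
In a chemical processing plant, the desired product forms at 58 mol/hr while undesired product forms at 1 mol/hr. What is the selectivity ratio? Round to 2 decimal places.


S = desired product rate / undesired product rate
S = 58 / 1
S = 58.00


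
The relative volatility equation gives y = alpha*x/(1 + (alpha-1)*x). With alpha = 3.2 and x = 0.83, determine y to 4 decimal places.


y = alpha*x / (1 + (alpha-1)*x)
y = 3.2*0.83 / (1 + (3.2-1)*0.83)
y = 2.656 / (1 + 1.826)
y = 2.656 / 2.826
y = 0.9398


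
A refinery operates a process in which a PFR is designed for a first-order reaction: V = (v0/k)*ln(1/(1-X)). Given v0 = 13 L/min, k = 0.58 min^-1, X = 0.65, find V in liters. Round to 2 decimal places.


V = (v0/k) * ln(1/(1-X))
V = (13/0.58) * ln(1/(1-0.65))
V = 22.413793 * ln(2.857143)
V = 22.413793 * 1.049822
V = 23.53 L


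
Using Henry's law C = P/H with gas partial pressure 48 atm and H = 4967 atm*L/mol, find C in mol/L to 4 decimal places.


C = P / H
C = 48 / 4967
C = 0.0097 mol/L


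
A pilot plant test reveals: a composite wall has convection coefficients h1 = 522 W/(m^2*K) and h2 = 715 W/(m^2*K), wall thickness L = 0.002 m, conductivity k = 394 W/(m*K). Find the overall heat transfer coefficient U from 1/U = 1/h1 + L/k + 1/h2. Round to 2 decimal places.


1/U = 1/h1 + L/k + 1/h2
1/U = 1/522 + 0.002/394 + 1/715
1/U = 0.0019157088 + 5.0761e-06 + 0.0013986014
1/U = 0.0033193863
U = 301.26 W/(m^2*K)


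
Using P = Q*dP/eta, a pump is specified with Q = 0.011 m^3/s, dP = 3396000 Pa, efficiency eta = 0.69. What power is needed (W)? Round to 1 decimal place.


P = Q * dP / eta
P = 0.011 * 3396000 / 0.69
P = 37356.0 / 0.69
P = 54139.1 W


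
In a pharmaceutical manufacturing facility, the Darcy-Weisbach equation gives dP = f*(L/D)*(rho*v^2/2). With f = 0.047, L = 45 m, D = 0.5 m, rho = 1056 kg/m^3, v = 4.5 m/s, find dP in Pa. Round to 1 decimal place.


dP = f * (L/D) * (rho*v^2/2)
dP = 0.047 * (45/0.5) * (1056*4.5^2/2)
L/D = 90.0
rho*v^2/2 = 1056*20.25/2 = 10692.0
dP = 0.047 * 90.0 * 10692.0
dP = 45227.2 Pa


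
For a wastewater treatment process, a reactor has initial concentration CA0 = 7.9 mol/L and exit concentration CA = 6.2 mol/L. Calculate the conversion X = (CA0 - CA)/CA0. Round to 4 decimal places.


X = (CA0 - CA) / CA0
X = (7.9 - 6.2) / 7.9
X = 1.7 / 7.9
X = 0.2152


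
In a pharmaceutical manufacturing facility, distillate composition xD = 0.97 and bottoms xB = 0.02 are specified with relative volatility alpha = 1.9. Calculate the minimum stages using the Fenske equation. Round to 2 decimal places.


N_min = ln((xD*(1-xB))/(xB*(1-xD))) / ln(alpha)
Numerator inside ln: 0.9506 / 0.0006 = 1584.333333
ln(1584.333333) = 7.367919
ln(alpha) = ln(1.9) = 0.641854
N_min = 7.367919 / 0.641854 = 11.48


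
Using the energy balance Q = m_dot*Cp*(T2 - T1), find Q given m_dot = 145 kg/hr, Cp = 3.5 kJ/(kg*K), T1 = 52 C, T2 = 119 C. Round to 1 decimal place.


Q = m_dot * Cp * (T2 - T1)
Q = 145 * 3.5 * (119 - 52)
Q = 145 * 3.5 * 67
Q = 34002.5 kJ/hr


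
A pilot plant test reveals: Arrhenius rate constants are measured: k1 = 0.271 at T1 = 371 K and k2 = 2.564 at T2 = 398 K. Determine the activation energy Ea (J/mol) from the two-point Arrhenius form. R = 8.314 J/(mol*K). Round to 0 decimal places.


Ea = R * ln(k2/k1) / (1/T1 - 1/T2)
ln(k2/k1) = ln(2.564/0.271) = 2.247205
1/T1 - 1/T2 = 1/371 - 1/398 = 0.000182854976
Ea = 8.314 * 2.247205 / 0.000182854976
Ea = 102175 J/mol


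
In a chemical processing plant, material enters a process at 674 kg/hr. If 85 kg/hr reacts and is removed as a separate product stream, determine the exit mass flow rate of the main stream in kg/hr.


Steady-state mass balance on the main outlet: F_out = F_in - F_removed
F_out = 674 - 85
F_out = 589 kg/hr


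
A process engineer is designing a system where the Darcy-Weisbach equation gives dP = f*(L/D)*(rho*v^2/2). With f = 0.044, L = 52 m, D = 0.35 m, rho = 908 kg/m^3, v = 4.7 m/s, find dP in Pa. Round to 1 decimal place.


dP = f * (L/D) * (rho*v^2/2)
dP = 0.044 * (52/0.35) * (908*4.7^2/2)
L/D = 148.57142857
rho*v^2/2 = 908*22.09/2 = 10028.86
dP = 0.044 * 148.57142857 * 10028.86
dP = 65560.1 Pa


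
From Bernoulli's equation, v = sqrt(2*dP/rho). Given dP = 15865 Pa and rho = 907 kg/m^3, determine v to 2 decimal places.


v = sqrt(2*dP/rho)
v = sqrt(2*15865/907)
v = sqrt(34.983462)
v = 5.91 m/s


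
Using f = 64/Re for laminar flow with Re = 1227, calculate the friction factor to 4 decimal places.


f = 64 / Re
f = 64 / 1227
f = 0.0522


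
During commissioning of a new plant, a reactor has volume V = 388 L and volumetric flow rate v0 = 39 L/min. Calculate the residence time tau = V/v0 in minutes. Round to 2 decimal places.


tau = V / v0
tau = 388 / 39
tau = 9.95 min


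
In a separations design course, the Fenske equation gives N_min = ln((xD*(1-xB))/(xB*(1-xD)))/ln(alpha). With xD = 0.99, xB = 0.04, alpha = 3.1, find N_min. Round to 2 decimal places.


N_min = ln((xD*(1-xB))/(xB*(1-xD))) / ln(alpha)
Numerator inside ln: 0.9504 / 0.0004 = 2376.0
ln(2376.0) = 7.773174
ln(alpha) = ln(3.1) = 1.131402
N_min = 7.773174 / 1.131402 = 6.87


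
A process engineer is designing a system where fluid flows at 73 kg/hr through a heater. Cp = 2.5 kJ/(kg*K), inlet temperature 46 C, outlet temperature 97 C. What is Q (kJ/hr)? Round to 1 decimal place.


Q = m_dot * Cp * (T2 - T1)
Q = 73 * 2.5 * (97 - 46)
Q = 73 * 2.5 * 51
Q = 9307.5 kJ/hr


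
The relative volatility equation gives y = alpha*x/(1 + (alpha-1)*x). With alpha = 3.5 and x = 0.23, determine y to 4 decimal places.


y = alpha*x / (1 + (alpha-1)*x)
y = 3.5*0.23 / (1 + (3.5-1)*0.23)
y = 0.805 / (1 + 0.575)
y = 0.805 / 1.575
y = 0.5111


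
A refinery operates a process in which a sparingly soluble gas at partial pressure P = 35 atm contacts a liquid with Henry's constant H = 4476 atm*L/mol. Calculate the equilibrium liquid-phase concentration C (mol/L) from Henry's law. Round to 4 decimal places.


C = P / H
C = 35 / 4476
C = 0.0078 mol/L


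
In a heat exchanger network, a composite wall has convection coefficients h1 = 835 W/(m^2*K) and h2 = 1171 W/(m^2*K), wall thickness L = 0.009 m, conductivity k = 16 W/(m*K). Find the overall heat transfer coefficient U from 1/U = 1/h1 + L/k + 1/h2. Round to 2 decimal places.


1/U = 1/h1 + L/k + 1/h2
1/U = 1/835 + 0.009/16 + 1/1171
1/U = 0.0011976048 + 0.0005625 + 0.000853971
1/U = 0.0026140758
U = 382.54 W/(m^2*K)


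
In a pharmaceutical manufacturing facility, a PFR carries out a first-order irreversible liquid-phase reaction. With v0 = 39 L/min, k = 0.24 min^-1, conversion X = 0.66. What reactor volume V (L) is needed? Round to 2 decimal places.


V = (v0/k) * ln(1/(1-X))
V = (39/0.24) * ln(1/(1-0.66))
V = 162.5 * ln(2.941176)
V = 162.5 * 1.07881
V = 175.31 L


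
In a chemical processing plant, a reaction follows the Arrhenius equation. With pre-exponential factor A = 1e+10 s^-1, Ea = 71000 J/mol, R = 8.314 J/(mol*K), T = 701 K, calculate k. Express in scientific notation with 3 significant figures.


k = A * exp(-Ea/(R*T))
k = 1e+10 * exp(-71000 / (8.314 * 701))
k = 1e+10 * exp(-12.182329)
k = 5.12e+04


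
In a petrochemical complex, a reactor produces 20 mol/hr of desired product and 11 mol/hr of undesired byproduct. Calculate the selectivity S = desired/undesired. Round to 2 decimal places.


S = desired product rate / undesired product rate
S = 20 / 11
S = 1.82


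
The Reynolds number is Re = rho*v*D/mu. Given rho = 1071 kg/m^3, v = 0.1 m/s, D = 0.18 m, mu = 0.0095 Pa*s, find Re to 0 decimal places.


Re = rho * v * D / mu
Re = 1071 * 0.1 * 0.18 / 0.0095
Re = 19.278 / 0.0095
Re = 2029


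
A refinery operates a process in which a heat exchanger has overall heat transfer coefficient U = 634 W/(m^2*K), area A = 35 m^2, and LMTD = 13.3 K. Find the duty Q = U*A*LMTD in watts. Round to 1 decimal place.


Q = U * A * LMTD
Q = 634 * 35 * 13.3
Q = 295127.0 W


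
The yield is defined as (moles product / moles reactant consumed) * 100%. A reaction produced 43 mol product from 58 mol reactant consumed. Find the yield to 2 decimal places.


Yield = (moles product / moles consumed) * 100%
Yield = (43 / 58) * 100
Yield = 0.7414 * 100
Yield = 74.14%


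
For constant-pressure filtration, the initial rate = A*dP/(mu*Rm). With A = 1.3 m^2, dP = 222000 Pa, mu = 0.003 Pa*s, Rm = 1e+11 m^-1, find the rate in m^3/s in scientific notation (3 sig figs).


rate = A * dP / (mu * Rm)
rate = 1.3 * 222000 / (0.003 * 1e+11)
rate = 288600.0 / 3.000e+08
rate = 9.62e-04 m^3/s


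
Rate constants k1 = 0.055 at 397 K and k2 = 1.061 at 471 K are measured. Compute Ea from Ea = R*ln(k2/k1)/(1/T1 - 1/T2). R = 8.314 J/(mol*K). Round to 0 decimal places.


Ea = R * ln(k2/k1) / (1/T1 - 1/T2)
ln(k2/k1) = ln(1.061/0.055) = 2.959634
1/T1 - 1/T2 = 1/397 - 1/471 = 0.000395749437
Ea = 8.314 * 2.959634 / 0.000395749437
Ea = 62177 J/mol


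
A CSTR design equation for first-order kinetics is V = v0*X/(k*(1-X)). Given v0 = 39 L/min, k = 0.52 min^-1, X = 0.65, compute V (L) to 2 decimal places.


V = v0 * X / (k * (1 - X))
V = 39 * 0.65 / (0.52 * (1 - 0.65))
V = 25.35 / (0.52 * 0.35)
V = 25.35 / 0.182
V = 139.29 L


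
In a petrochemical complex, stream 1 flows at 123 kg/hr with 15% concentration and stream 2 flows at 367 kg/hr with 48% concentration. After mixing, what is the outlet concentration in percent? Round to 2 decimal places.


Mass balance on solute: F1*x1 + F2*x2 = F3*x3
F3 = F1 + F2 = 123 + 367 = 490 kg/hr
x3 = (F1*x1 + F2*x2)/F3
x3 = (123*0.15 + 367*0.48) / 490
x3 = 39.72%


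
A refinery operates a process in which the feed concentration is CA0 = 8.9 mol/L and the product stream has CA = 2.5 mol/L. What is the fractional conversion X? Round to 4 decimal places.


X = (CA0 - CA) / CA0
X = (8.9 - 2.5) / 8.9
X = 6.4 / 8.9
X = 0.7191


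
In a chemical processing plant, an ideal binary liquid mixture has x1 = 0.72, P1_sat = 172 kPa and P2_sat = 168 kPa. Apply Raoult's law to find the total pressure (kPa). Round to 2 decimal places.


P = x1*P1_sat + x2*P2_sat
x2 = 1 - x1 = 1 - 0.72 = 0.28
P = 0.72*172 + 0.28*168
P = 123.84 + 47.04
P = 170.88 kPa


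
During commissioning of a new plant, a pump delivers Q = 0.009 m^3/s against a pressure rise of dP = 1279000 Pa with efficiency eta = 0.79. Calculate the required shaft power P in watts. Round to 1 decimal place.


P = Q * dP / eta
P = 0.009 * 1279000 / 0.79
P = 11511.0 / 0.79
P = 14570.9 W


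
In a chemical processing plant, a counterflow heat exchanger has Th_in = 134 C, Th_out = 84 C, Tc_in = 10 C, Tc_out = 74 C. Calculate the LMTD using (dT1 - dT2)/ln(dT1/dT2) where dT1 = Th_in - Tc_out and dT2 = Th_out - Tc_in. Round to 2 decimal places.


dT1 = Th_in - Tc_out = 134 - 74 = 60
dT2 = Th_out - Tc_in = 84 - 10 = 74
LMTD = (dT1 - dT2) / ln(dT1/dT2)
LMTD = (60 - 74) / ln(60/74)
LMTD = 66.76 K


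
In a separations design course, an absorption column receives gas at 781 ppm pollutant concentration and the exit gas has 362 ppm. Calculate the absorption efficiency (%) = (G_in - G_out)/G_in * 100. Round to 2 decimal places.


Efficiency = (G_in - G_out) / G_in * 100%
Efficiency = (781 - 362) / 781 * 100
Efficiency = 419 / 781 * 100
Efficiency = 53.65%


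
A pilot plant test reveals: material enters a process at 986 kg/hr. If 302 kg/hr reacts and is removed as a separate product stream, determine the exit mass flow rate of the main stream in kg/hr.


Steady-state mass balance on the main outlet: F_out = F_in - F_removed
F_out = 986 - 302
F_out = 684 kg/hr


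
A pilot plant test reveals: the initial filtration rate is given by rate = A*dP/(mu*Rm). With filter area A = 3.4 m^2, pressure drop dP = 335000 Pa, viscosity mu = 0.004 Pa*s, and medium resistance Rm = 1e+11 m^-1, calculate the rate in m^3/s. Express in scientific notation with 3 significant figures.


rate = A * dP / (mu * Rm)
rate = 3.4 * 335000 / (0.004 * 1e+11)
rate = 1139000.0 / 4.000e+08
rate = 2.85e-03 m^3/s


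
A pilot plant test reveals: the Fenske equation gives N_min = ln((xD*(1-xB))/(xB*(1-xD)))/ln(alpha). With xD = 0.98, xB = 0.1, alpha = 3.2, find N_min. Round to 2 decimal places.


N_min = ln((xD*(1-xB))/(xB*(1-xD))) / ln(alpha)
Numerator inside ln: 0.882 / 0.002 = 441.0
ln(441.0) = 6.089045
ln(alpha) = ln(3.2) = 1.163151
N_min = 6.089045 / 1.163151 = 5.23


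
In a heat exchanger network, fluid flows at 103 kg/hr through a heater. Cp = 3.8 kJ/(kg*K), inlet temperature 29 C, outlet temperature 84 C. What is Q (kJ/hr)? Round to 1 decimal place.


Q = m_dot * Cp * (T2 - T1)
Q = 103 * 3.8 * (84 - 29)
Q = 103 * 3.8 * 55
Q = 21527.0 kJ/hr


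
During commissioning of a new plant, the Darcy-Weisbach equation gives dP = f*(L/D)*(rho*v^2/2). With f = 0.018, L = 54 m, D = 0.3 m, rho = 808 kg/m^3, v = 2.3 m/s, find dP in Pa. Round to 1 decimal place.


dP = f * (L/D) * (rho*v^2/2)
dP = 0.018 * (54/0.3) * (808*2.3^2/2)
L/D = 180.0
rho*v^2/2 = 808*5.29/2 = 2137.16
dP = 0.018 * 180.0 * 2137.16
dP = 6924.4 Pa


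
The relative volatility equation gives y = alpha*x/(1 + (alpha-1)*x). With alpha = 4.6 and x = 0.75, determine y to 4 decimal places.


y = alpha*x / (1 + (alpha-1)*x)
y = 4.6*0.75 / (1 + (4.6-1)*0.75)
y = 3.45 / (1 + 2.7)
y = 3.45 / 3.7
y = 0.9324


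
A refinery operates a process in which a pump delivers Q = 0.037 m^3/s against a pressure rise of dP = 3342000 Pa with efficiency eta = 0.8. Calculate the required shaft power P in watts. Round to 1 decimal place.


P = Q * dP / eta
P = 0.037 * 3342000 / 0.8
P = 123654.0 / 0.8
P = 154567.5 W


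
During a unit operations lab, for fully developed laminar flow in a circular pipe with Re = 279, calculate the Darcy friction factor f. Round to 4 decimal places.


f = 64 / Re
f = 64 / 279
f = 0.2294


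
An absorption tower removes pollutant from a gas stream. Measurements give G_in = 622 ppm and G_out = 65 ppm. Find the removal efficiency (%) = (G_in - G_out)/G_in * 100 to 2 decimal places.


Efficiency = (G_in - G_out) / G_in * 100%
Efficiency = (622 - 65) / 622 * 100
Efficiency = 557 / 622 * 100
Efficiency = 89.55%


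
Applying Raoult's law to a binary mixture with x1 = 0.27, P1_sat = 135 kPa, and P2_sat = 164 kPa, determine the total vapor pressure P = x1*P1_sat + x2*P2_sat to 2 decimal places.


P = x1*P1_sat + x2*P2_sat
x2 = 1 - x1 = 1 - 0.27 = 0.73
P = 0.27*135 + 0.73*164
P = 36.45 + 119.72
P = 156.17 kPa


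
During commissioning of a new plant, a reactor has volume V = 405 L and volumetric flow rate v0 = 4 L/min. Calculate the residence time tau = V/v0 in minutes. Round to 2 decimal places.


tau = V / v0
tau = 405 / 4
tau = 101.25 min


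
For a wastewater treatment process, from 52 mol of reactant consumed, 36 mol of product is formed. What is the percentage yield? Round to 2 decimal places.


Yield = (moles product / moles consumed) * 100%
Yield = (36 / 52) * 100
Yield = 0.6923 * 100
Yield = 69.23%


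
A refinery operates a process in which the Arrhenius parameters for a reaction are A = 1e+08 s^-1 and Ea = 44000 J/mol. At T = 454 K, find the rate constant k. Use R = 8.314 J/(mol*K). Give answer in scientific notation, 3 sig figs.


k = A * exp(-Ea/(R*T))
k = 1e+08 * exp(-44000 / (8.314 * 454))
k = 1e+08 * exp(-11.657)
k = 8.66e+02


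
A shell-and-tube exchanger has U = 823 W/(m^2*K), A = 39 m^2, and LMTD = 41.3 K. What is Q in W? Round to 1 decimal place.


Q = U * A * LMTD
Q = 823 * 39 * 41.3
Q = 1325606.1 W


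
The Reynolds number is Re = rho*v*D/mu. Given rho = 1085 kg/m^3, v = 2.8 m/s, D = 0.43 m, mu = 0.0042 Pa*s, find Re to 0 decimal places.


Re = rho * v * D / mu
Re = 1085 * 2.8 * 0.43 / 0.0042
Re = 1306.34 / 0.0042
Re = 311033


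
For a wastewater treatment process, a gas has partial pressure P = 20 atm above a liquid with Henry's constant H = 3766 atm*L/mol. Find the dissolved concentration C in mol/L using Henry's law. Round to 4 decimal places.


C = P / H
C = 20 / 3766
C = 0.0053 mol/L


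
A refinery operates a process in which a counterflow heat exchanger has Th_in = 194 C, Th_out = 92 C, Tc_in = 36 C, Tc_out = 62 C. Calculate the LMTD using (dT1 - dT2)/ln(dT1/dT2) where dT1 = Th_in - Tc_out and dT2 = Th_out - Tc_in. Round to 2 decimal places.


dT1 = Th_in - Tc_out = 194 - 62 = 132
dT2 = Th_out - Tc_in = 92 - 36 = 56
LMTD = (dT1 - dT2) / ln(dT1/dT2)
LMTD = (132 - 56) / ln(132/56)
LMTD = 88.63 K


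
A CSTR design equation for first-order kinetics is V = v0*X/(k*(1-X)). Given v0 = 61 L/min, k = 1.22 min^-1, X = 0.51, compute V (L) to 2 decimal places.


V = v0 * X / (k * (1 - X))
V = 61 * 0.51 / (1.22 * (1 - 0.51))
V = 31.11 / (1.22 * 0.49)
V = 31.11 / 0.5978
V = 52.04 L


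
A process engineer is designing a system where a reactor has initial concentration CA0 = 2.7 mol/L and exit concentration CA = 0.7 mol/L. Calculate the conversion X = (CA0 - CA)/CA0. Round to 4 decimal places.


X = (CA0 - CA) / CA0
X = (2.7 - 0.7) / 2.7
X = 2.0 / 2.7
X = 0.7407


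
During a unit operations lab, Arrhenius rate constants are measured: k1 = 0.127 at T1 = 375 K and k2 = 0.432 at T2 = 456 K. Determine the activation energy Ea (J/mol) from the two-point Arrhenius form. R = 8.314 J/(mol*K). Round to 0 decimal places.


Ea = R * ln(k2/k1) / (1/T1 - 1/T2)
ln(k2/k1) = ln(0.432/0.127) = 1.2242385
1/T1 - 1/T2 = 1/375 - 1/456 = 0.000473684211
Ea = 8.314 * 1.2242385 / 0.000473684211
Ea = 21488 J/mol


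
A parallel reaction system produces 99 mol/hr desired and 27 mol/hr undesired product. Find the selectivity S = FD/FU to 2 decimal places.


S = desired product rate / undesired product rate
S = 99 / 27
S = 3.67


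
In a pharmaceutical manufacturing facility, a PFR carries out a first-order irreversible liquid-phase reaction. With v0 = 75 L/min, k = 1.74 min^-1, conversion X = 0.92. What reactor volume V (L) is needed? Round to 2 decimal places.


V = (v0/k) * ln(1/(1-X))
V = (75/1.74) * ln(1/(1-0.92))
V = 43.103448 * ln(12.5)
V = 43.103448 * 2.525729
V = 108.87 L


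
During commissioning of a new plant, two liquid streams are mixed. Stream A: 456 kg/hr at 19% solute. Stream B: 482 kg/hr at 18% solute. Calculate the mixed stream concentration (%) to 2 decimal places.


Mass balance on solute: F1*x1 + F2*x2 = F3*x3
F3 = F1 + F2 = 456 + 482 = 938 kg/hr
x3 = (F1*x1 + F2*x2)/F3
x3 = (456*0.19 + 482*0.18) / 938
x3 = 18.49%


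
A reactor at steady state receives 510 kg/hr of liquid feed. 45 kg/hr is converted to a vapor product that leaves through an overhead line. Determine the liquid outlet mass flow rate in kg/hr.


Steady-state mass balance on the main outlet: F_out = F_in - F_removed
F_out = 510 - 45
F_out = 465 kg/hr


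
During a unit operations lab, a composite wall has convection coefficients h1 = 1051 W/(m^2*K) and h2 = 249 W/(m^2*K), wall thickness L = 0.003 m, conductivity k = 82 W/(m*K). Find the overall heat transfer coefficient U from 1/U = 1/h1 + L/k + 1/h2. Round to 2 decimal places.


1/U = 1/h1 + L/k + 1/h2
1/U = 1/1051 + 0.003/82 + 1/249
1/U = 0.0009514748 + 3.65854e-05 + 0.0040160643
1/U = 0.0050041245
U = 199.84 W/(m^2*K)


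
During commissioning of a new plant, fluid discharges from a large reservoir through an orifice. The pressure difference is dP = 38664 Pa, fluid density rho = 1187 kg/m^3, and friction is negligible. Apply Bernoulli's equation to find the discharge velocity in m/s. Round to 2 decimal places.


v = sqrt(2*dP/rho)
v = sqrt(2*38664/1187)
v = sqrt(65.145746)
v = 8.07 m/s


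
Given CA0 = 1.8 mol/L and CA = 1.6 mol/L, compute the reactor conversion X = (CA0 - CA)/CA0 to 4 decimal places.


X = (CA0 - CA) / CA0
X = (1.8 - 1.6) / 1.8
X = 0.2 / 1.8
X = 0.1111


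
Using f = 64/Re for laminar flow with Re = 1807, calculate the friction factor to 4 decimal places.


f = 64 / Re
f = 64 / 1807
f = 0.0354


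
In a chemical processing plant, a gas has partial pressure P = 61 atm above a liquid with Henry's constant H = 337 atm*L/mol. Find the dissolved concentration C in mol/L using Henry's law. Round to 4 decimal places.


C = P / H
C = 61 / 337
C = 0.1810 mol/L


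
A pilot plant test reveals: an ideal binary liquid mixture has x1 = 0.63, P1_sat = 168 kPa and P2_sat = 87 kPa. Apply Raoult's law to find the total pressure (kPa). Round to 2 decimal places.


P = x1*P1_sat + x2*P2_sat
x2 = 1 - x1 = 1 - 0.63 = 0.37
P = 0.63*168 + 0.37*87
P = 105.84 + 32.19
P = 138.03 kPa


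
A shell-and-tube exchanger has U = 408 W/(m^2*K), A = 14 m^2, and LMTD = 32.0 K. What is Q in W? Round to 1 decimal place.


Q = U * A * LMTD
Q = 408 * 14 * 32.0
Q = 182784.0 W


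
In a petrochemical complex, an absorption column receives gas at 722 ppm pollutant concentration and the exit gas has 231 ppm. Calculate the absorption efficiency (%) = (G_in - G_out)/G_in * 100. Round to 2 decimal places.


Efficiency = (G_in - G_out) / G_in * 100%
Efficiency = (722 - 231) / 722 * 100
Efficiency = 491 / 722 * 100
Efficiency = 68.01%


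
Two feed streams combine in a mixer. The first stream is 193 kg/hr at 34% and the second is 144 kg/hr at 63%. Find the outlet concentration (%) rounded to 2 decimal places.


Mass balance on solute: F1*x1 + F2*x2 = F3*x3
F3 = F1 + F2 = 193 + 144 = 337 kg/hr
x3 = (F1*x1 + F2*x2)/F3
x3 = (193*0.34 + 144*0.63) / 337
x3 = 46.39%
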